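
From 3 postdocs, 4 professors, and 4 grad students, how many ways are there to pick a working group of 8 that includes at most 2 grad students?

46

Split by how many grad students are chosen (0 through 2).
Sum: C(4,0)·C(7,8) + C(4,1)·C(7,7) + C(4,2)·C(7,6) = 0 + 4 + 42 = 46.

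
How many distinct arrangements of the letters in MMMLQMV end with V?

30

With the last slot taken by V, it remains to arrange the other 6 letters (MMMLQM).
Those 6 letters have M appearing 4 times, giving (6)!/(4!) = 30.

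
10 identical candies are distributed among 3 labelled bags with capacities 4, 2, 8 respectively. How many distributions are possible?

12

By stars and bars, unrestricted non-negative solutions to x_1+…+x_3 = 10 number C(10+2,2) = 66.
Subtract solutions that violate a single cap (substitute x_i' = x_i − (cap_i+1)): x_1 ≥ 5 gives C(7,2) = 21; x_2 ≥ 3 gives C(9,2) = 36; x_3 ≥ 9 gives C(3,2) = 3. Together 60.
Add back pairs where two caps are both exceeded: 6 + 0 + 0 = 6.
By inclusion–exclusion the count is 66 − 60 + 6 = 12.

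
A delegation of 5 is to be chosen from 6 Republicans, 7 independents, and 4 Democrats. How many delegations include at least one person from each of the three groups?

4214

Unrestricted: C(17,5) = 6188 ways to pick any 5 of the 17.
Selections missing a whole group: no Republicans → C(11,5) = 462; no independents → C(10,5) = 252; no Democrats → C(13,5) = 1287.
Add back selections omitting two groups (i.e. drawn from a single group): C(6,5) + C(7,5) + C(4,5) = 27.
By inclusion–exclusion: 6188 − 2001 + 27 = 4214.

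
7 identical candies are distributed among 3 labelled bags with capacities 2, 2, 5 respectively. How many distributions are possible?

6

Ignoring the caps, the number of non-negative solutions to x_1+…+x_3 = 7 is C(9,2) = 36.
Subtract solutions that violate a single cap (substitute x_i' = x_i − (cap_i+1)): x_1 ≥ 3 gives C(6,2) = 15; x_2 ≥ 3 gives C(6,2) = 15; x_3 ≥ 6 gives C(3,2) = 3. Together 33.
Add back pairs where two caps are both exceeded: 3 + 0 + 0 = 3.
By inclusion–exclusion the count is 36 − 33 + 3 = 6.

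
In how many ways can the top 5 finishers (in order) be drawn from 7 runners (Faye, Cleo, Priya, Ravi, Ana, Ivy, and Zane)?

2520

This is an ordered selection of 5 from 7: P(7,5).
That gives 7 × 6 × 5 × 4 × 3 = 2520.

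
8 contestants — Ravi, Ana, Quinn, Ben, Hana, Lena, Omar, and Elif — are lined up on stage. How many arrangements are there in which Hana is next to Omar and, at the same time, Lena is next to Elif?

Treat {Hana,Omar} as one block (2 orders) and {Lena,Elif} as another (2 orders).
That leaves 6 units to arrange: 2 × 2 × 6! = 4 × 720 = 2880.

2880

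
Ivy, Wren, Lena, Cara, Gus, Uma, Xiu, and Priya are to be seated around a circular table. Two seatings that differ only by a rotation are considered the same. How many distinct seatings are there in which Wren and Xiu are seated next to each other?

1440

Treat {Wren, Xiu} as one unit (2 internal orders) and seat the resulting 7 units around the table: (6)! circular arrangements.
So 2 × (6)! = 2 × 720 = 1440.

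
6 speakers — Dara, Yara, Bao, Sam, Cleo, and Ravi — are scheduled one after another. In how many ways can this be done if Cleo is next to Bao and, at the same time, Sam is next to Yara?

Treat {Cleo,Bao} as one block (2 orders) and {Sam,Yara} as another (2 orders).
That leaves 4 units to arrange: 2 × 2 × 4! = 4 × 24 = 96.

96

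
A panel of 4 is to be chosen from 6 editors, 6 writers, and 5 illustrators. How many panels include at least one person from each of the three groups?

Total 4-person selections from all 17: C(17,4) = 2380.
Subtract selections that omit an entire group: no editors → C(11,4) = 330; no writers → C(11,4) = 330; no illustrators → C(12,4) = 495.
Add back selections omitting two groups (i.e. drawn from a single group): C(6,4) + C(6,4) + C(5,4) = 35.
By inclusion–exclusion: 2380 − 1155 + 35 = 1260.

1260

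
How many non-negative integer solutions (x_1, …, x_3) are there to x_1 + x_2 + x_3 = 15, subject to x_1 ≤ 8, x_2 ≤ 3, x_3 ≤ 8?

14

Ignoring the caps, the number of non-negative solutions to x_1+…+x_3 = 15 is C(17,2) = 136.
Subtract solutions that violate a single cap (substitute x_i' = x_i − (cap_i+1)): x_1 ≥ 9 gives C(8,2) = 28; x_2 ≥ 4 gives C(13,2) = 78; x_3 ≥ 9 gives C(8,2) = 28. Together 134.
Add back pairs where two caps are both exceeded: 6 + 0 + 6 = 12.
By inclusion–exclusion the count is 136 − 134 + 12 = 14.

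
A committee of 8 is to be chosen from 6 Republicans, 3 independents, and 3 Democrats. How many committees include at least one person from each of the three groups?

Unrestricted: C(12,8) = 495 ways to pick any 8 of the 12.
Selections missing a whole group: no Republicans → C(6,8) = 0; no independents → C(9,8) = 9; no Democrats → C(9,8) = 9.
Add back selections omitting two groups (i.e. drawn from a single group): C(6,8) + C(3,8) + C(3,8) = 0.
By inclusion–exclusion: 495 − 18 + 0 = 477.

477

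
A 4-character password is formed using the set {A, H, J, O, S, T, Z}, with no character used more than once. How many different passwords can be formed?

840

Choose and order 4 of the 7 symbols: the first character has 7 options, the next 6, then 5, 4.
7 × 6 × 5 × 4 = 840.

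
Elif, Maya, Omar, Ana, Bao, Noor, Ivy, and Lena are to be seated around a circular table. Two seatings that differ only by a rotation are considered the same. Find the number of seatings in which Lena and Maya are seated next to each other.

Glue Lena and Maya into a block (2 internal orders). Seating 7 units around a circle gives (6)! arrangements.
So 2 × (6)! = 2 × 720 = 1440.

1440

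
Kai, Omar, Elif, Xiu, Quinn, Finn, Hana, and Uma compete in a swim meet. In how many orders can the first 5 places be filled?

This is an ordered selection of 5 from 8: P(8,5).
That gives 8 × 7 × 6 × 5 × 4 = 6720.

6720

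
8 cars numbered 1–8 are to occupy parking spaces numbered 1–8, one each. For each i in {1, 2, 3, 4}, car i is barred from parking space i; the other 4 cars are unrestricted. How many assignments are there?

Let Aᵢ (for 1 ≤ i ≤ 4) be the placements that put car i in its forbidden parking space. Any j of these fix j positions, leaving (8−j)! ways to fill the rest, and there are C(4,j) ways to pick which j.
By inclusion–exclusion, the number of valid placements is Σ_{j=0}^{4} (−1)^j C(4,j)·(8−j)!.
Computing: 40320 − 20160 + 4320 − 480 + 24 = 24024.

24024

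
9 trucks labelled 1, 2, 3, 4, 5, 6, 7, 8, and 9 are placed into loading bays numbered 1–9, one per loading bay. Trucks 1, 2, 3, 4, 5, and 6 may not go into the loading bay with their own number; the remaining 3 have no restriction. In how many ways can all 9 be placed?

Let Aᵢ (for 1 ≤ i ≤ 6) be the placements that put truck i in its forbidden loading bay. Any j of these fix j positions, leaving (9−j)! ways to fill the rest, and there are C(6,j) ways to pick which j.
By inclusion–exclusion, the number of valid placements is Σ_{j=0}^{6} (−1)^j C(6,j)·(9−j)!.
Computing: 362880 − 241920 + 75600 − 14400 + 1800 − 144 + 6 = 183822.

183822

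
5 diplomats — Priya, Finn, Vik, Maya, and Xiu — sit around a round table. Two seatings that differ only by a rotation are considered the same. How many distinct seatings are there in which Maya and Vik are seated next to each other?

12

Treat {Maya, Vik} as one unit (2 internal orders) and seat the resulting 4 units around the table: (3)! circular arrangements.
So 2 × (3)! = 2 × 6 = 12.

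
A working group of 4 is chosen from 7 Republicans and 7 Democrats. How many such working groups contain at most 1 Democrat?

280

Split by how many Democrats are chosen (0 through 1).
Sum: C(7,0)·C(7,4) + C(7,1)·C(7,3) = 35 + 245 = 280.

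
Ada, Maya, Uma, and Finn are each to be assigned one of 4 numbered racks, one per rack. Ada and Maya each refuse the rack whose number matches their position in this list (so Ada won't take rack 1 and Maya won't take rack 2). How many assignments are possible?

Let Aᵢ (for i ∈ {1, 2}) be the placements that put person i in their forbidden rack. Any j of these fix j positions, leaving (4−j)! ways to fill the rest, and there are C(2,j) ways to pick which j.
By inclusion–exclusion, the number of valid placements is Σ_{j=0}^{2} (−1)^j C(2,j)·(4−j)!.
Computing: 24 − 12 + 2 = 14.

14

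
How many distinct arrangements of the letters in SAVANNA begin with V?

60

Fix V in the first position and arrange the remaining 6 letters.
Those 6 letters have A appearing 3 times and N appearing twice, giving (6)!/(3!·2!) = 60.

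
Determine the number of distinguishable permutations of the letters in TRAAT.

TRAAT has 5 letters with A appearing twice and T appearing twice.
The number of distinct arrangements is 5!/(2!·2!) = 120/4 = 30.

30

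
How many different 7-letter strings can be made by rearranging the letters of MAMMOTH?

840

Letter multiplicities in MAMMOTH: A×1, H×1, M×3, O×1, T×1.
So there are 7! / (3!) = 840 distinguishable arrangements.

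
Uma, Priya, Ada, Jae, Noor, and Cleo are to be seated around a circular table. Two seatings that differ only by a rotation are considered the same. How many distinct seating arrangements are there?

120

Fix one person's seat to break rotational symmetry; the remaining 5 people can be arranged in (5)! = 120 ways.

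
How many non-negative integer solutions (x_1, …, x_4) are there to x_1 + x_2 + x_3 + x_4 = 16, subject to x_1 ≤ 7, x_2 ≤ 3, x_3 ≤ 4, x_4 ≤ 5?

Ignoring the caps, the number of non-negative solutions to x_1+…+x_4 = 16 is C(19,3) = 969.
Subtract solutions that violate a single cap (substitute x_i' = x_i − (cap_i+1)): x_1 ≥ 8 gives C(11,3) = 165; x_2 ≥ 4 gives C(15,3) = 455; x_3 ≥ 5 gives C(14,3) = 364; x_4 ≥ 6 gives C(13,3) = 286. Together 1270.
Add back pairs where two caps are both exceeded: 35 + 20 + 10 + 120 + 84 + 56 = 325.
Subtract triples: 0 + 0 + 0 + 4 = 4.
By inclusion–exclusion the count is 969 − 1270 + 325 − 4 = 20.

20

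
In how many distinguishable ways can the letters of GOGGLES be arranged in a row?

The 7 letters of GOGGLES have repeats: G appearing 3 times.
So there are 7! / (3!) = 840 distinguishable arrangements.

840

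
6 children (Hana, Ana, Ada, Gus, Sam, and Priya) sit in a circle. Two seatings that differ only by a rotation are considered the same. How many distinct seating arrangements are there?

120

Fix one person's seat to break rotational symmetry; the remaining 5 people can be arranged in (5)! = 120 ways.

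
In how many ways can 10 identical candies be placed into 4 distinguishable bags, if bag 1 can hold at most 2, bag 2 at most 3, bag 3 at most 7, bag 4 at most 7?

By stars and bars, unrestricted non-negative solutions to x_1+…+x_4 = 10 number C(10+3,3) = 286.
Subtract solutions that violate a single cap (substitute x_i' = x_i − (cap_i+1)): x_1 ≥ 3 gives C(10,3) = 120; x_2 ≥ 4 gives C(9,3) = 84; x_3 ≥ 8 gives C(5,3) = 10; x_4 ≥ 8 gives C(5,3) = 10. Together 224.
Add back pairs where two caps are both exceeded: 20 + 0 + 0 + 0 + 0 + 0 = 20.
By inclusion–exclusion the count is 286 − 224 + 20 = 82.

82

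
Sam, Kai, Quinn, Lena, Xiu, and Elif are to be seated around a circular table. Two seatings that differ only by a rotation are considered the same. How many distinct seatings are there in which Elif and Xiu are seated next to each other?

Glue Elif and Xiu into a block (2 internal orders). Seating 5 units around a circle gives (4)! arrangements.
So 2 × (4)! = 2 × 24 = 48.

48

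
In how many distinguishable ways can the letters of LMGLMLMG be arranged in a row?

Letter multiplicities in LMGLMLMG: G×2, L×3, M×3.
The number of distinct arrangements is 8!/(3!·3!·2!) = 40320/72 = 560.

560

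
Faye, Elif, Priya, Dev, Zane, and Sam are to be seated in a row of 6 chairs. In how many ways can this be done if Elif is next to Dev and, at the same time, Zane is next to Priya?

96

Treat {Elif,Dev} as one block (2 orders) and {Zane,Priya} as another (2 orders).
That leaves 4 units to arrange: 2 × 2 × 4! = 4 × 24 = 96.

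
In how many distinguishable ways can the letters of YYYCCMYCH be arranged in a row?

YYYCCMYCH has 9 letters with C appearing 3 times and Y appearing 4 times.
Dividing 9! = 362880 by 4!·3! = 144 for the repeated letters gives 2520.

2520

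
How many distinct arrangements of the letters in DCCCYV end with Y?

20

Fix Y in the last position and arrange the remaining 5 letters.
Those 5 letters have C appearing 3 times, giving (5)!/(3!) = 20.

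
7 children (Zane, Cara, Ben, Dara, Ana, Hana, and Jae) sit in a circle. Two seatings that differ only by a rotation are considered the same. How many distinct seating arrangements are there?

Around a circle, 7 distinct people have 7!/7 = (6)! = 720 rotationally distinct seatings.

720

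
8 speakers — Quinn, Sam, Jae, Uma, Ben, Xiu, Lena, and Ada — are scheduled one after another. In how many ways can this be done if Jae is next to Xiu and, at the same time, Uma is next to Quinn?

Treat {Jae,Xiu} as one block (2 orders) and {Uma,Quinn} as another (2 orders).
That leaves 6 units to arrange: 2 × 2 × 6! = 4 × 720 = 2880.

2880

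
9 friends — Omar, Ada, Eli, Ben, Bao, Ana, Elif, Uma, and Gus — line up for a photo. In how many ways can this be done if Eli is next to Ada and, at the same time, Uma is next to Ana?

Treat {Eli,Ada} as one block (2 orders) and {Uma,Ana} as another (2 orders).
That leaves 7 units to arrange: 2 × 2 × 7! = 4 × 5040 = 20160.

20160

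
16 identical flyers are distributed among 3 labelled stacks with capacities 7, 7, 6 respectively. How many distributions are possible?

Ignoring the caps, the number of non-negative solutions to x_1+…+x_3 = 16 is C(18,2) = 153.
Subtract solutions that violate a single cap (substitute x_i' = x_i − (cap_i+1)): x_1 ≥ 8 gives C(10,2) = 45; x_2 ≥ 8 gives C(10,2) = 45; x_3 ≥ 7 gives C(11,2) = 55. Together 145.
Add back pairs where two caps are both exceeded: 1 + 3 + 3 = 7.
By inclusion–exclusion the count is 153 − 145 + 7 = 15.

15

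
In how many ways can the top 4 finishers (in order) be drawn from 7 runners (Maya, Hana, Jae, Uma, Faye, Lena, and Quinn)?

840

There are 7 choices for 1st place, 6 for 2nd, and so on down to 4 for position 4.
That gives 7 × 6 × 5 × 4 = 840.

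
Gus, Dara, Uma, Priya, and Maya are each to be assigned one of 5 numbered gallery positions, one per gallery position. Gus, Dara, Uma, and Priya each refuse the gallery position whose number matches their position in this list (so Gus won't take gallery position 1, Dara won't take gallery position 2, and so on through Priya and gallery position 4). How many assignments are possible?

53

Let Aᵢ (for 1 ≤ i ≤ 4) be the placements that put person i in their forbidden gallery position. Any j of these fix j positions, leaving (5−j)! ways to fill the rest, and there are C(4,j) ways to pick which j.
By inclusion–exclusion, the number of valid placements is Σ_{j=0}^{4} (−1)^j C(4,j)·(5−j)!.
Computing: 120 − 96 + 36 − 8 + 1 = 53.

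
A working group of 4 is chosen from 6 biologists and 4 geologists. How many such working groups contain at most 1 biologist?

Split by how many biologists are chosen (0 through 1).
Sum: C(6,0)·C(4,4) + C(6,1)·C(4,3) = 1 + 24 = 25.

25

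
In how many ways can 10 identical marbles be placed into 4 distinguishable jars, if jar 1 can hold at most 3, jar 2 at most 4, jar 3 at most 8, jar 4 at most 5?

112

Without the upper bounds there are C(13,3) = 286 ways to split 10 among 4 jars.
Subtract solutions that violate a single cap (substitute x_i' = x_i − (cap_i+1)): x_1 ≥ 4 gives C(9,3) = 84; x_2 ≥ 5 gives C(8,3) = 56; x_3 ≥ 9 gives C(4,3) = 4; x_4 ≥ 6 gives C(7,3) = 35. Together 179.
Add back pairs where two caps are both exceeded: 4 + 0 + 1 + 0 + 0 + 0 = 5.
By inclusion–exclusion the count is 286 − 179 + 5 = 112.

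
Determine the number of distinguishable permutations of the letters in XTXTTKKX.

Letter multiplicities in XTXTTKKX: K×2, T×3, X×3.
The number of distinct arrangements is 8!/(3!·3!·2!) = 40320/72 = 560.

560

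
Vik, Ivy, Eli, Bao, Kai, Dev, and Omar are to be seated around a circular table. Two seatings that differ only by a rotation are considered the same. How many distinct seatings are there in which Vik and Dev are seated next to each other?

Treat {Vik, Dev} as one unit (2 internal orders) and seat the resulting 6 units around the table: (5)! circular arrangements.
So 2 × (5)! = 2 × 120 = 240.

240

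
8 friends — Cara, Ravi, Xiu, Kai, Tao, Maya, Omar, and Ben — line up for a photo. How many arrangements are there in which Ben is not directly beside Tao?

30240

There are 8! = 40320 arrangements in all. If Ben and Tao are adjacent, merging them into one block gives 2·(7)! = 10080 arrangements.
So 40320 − 10080 = 30240 arrangements keep them apart.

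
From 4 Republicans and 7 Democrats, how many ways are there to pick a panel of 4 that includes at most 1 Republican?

175

Split by how many Republicans are chosen (0 through 1).
Sum: C(4,0)·C(7,4) + C(4,1)·C(7,3) = 35 + 140 = 175.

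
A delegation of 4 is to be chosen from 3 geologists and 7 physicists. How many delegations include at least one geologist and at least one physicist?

With no constraint there are C(10,4) = 210 possible selections.
Selections missing a whole group: no geologists → C(7,4) = 35; no physicists → C(3,4) = 0.
Both groups omitted at once is impossible, so 210 − 35 = 175.

175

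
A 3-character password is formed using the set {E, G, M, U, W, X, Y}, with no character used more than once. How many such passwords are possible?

210

With no repetition, fill the 3 characters in order: 7 choices, then 6, down to 5.
7 × 6 × 5 = 210.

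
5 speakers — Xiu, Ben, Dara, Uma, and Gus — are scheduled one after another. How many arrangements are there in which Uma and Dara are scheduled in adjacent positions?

Treat {Uma, Dara} as a single unit. There are 4 units to order, and the pair itself can be ordered 2 ways.
That gives 2 × 4! = 2 × 24 = 48.

48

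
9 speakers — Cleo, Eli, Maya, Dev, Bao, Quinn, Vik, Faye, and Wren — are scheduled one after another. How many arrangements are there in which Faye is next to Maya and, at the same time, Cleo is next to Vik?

Treat {Faye,Maya} as one block (2 orders) and {Cleo,Vik} as another (2 orders).
That leaves 7 units to arrange: 2 × 2 × 7! = 4 × 5040 = 20160.

20160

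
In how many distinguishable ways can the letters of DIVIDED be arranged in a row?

420

DIVIDED has 7 letters with D appearing 3 times and I appearing twice.
The number of distinct arrangements is 7!/(3!·2!) = 5040/12 = 420.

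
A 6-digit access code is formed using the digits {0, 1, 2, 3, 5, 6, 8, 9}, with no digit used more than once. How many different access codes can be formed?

With no repetition, fill the 6 digits in order: 8 choices, then 7, down to 3.
That product is 8 × 7 × 6 × 5 × 4 × 3 = 20160.

20160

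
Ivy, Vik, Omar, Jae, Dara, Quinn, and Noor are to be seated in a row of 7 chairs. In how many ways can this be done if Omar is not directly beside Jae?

Of the 7! = 5040 arrangements, those with Omar and Jae adjacent number 2 × 6! = 1440 (treat the pair as a block with 2 internal orders).
So 5040 − 1440 = 3600 arrangements keep them apart.

3600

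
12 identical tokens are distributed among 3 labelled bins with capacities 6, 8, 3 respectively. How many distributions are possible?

18

Without the upper bounds there are C(14,2) = 91 ways to split 12 among 3 bins.
Subtract solutions that violate a single cap (substitute x_i' = x_i − (cap_i+1)): x_1 ≥ 7 gives C(7,2) = 21; x_2 ≥ 9 gives C(5,2) = 10; x_3 ≥ 4 gives C(10,2) = 45. Together 76.
Add back pairs where two caps are both exceeded: 0 + 3 + 0 = 3.
By inclusion–exclusion the count is 91 − 76 + 3 = 18.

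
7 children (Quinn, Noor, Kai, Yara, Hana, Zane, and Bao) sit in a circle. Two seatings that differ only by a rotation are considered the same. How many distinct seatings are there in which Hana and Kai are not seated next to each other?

All circular seatings of 7 people number (6)! = 720.
Those with Hana next to Kai: fuse the pair into one unit and seat 6 units around a circle — 2·(5)! = 240.
Subtracting, 720 − 240 = 480.

480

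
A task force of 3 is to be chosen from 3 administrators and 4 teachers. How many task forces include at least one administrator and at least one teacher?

With no constraint there are C(7,3) = 35 possible selections.
Subtract selections that omit an entire group: no administrators → C(4,3) = 4; no teachers → C(3,3) = 1.
Both groups omitted at once is impossible, so 35 − 5 = 30.

30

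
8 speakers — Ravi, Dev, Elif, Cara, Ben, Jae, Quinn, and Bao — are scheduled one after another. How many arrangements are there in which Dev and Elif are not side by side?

There are 8! = 40320 arrangements in all. If Dev and Elif are adjacent, merging them into one block gives 2·(7)! = 10080 arrangements.
Complementary counting: 40320 − 10080 = 30240.

30240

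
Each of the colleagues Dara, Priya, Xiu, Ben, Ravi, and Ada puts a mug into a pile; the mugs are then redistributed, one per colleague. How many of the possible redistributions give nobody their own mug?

265

Count assignments avoiding every fixed point. For any j of the 6 colleagues fixed to their own mug, the other 6−j can be arranged in (6−j)! ways.
By inclusion–exclusion this is Σ_{j=0}^{6} (−1)^j C(6,j)·(6−j)!.
Computing: 720 − 720 + 360 − 120 + 30 − 6 + 1 = 265.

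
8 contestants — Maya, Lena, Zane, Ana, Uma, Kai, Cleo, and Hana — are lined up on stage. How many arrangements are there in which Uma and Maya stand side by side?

Place the 6 others and the Uma-Maya pair as 7 objects in a line; the pair has 2 internal arrangements.
So the count is 2·(7)! = 10080.

10080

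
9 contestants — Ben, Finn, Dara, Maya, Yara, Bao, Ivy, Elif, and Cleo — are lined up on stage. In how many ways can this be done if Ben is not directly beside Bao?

Of the 9! = 362880 arrangements, those with Ben and Bao adjacent number 2 × 8! = 80640 (treat the pair as a block with 2 internal orders).
Complementary counting: 362880 − 80640 = 282240.

282240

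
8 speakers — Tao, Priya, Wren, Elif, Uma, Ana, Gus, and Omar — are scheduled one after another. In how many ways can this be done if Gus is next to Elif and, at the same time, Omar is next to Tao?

Treat {Gus,Elif} as one block (2 orders) and {Omar,Tao} as another (2 orders).
That leaves 6 units to arrange: 2 × 2 × 6! = 4 × 720 = 2880.

2880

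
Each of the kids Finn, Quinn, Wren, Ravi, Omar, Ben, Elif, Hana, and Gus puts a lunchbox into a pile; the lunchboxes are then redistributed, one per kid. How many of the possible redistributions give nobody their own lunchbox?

Count assignments avoiding every fixed point. For any j of the 9 kids fixed to their own lunchbox, the other 9−j can be arranged in (9−j)! ways.
By inclusion–exclusion this is Σ_{j=0}^{9} (−1)^j C(9,j)·(9−j)!.
Computing: 362880 − 362880 + 181440 − 60480 + 15120 − 3024 + 504 − 72 + 9 − 1 = 133496.

133496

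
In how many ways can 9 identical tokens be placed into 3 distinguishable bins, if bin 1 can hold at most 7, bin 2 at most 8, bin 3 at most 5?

By stars and bars, unrestricted non-negative solutions to x_1+…+x_3 = 9 number C(9+2,2) = 55.
Subtract solutions that violate a single cap (substitute x_i' = x_i − (cap_i+1)): x_1 ≥ 8 gives C(3,2) = 3; x_2 ≥ 9 gives C(2,2) = 1; x_3 ≥ 6 gives C(5,2) = 10. Together 14.
No two caps can be exceeded simultaneously, so the pair terms are all 0.
By inclusion–exclusion the count is 55 − 14 + 0 = 41.

41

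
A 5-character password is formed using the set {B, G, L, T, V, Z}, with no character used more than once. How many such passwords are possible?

This is a permutation of 5 out of 6: P(6,5) = 6!/1!.
That product is 6 × 5 × 4 × 3 × 2 = 720.

720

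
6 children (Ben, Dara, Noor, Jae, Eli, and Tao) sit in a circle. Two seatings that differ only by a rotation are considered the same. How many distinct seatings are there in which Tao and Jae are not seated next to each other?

All circular seatings of 6 people number (5)! = 120.
Seatings with Tao beside Jae: treat them as a block with 2 internal orders, giving 2 × (4)! = 48.
Subtracting, 120 − 48 = 72.

72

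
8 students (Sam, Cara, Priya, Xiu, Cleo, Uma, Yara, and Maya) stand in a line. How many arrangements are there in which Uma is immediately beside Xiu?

10080

Place the 6 others and the Uma-Xiu pair as 7 objects in a line; the pair has 2 internal arrangements.
So the count is 2·(7)! = 10080.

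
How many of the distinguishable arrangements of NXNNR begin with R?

4

Fix R in the first position and arrange the remaining 4 letters.
Those 4 letters have N appearing 3 times, giving (4)!/(3!) = 4.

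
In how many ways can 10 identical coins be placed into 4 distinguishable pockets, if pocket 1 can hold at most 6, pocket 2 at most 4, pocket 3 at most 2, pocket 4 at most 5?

70

Without the upper bounds there are C(13,3) = 286 ways to split 10 among 4 pockets.
Subtract solutions that violate a single cap (substitute x_i' = x_i − (cap_i+1)): x_1 ≥ 7 gives C(6,3) = 20; x_2 ≥ 5 gives C(8,3) = 56; x_3 ≥ 3 gives C(10,3) = 120; x_4 ≥ 6 gives C(7,3) = 35. Together 231.
Add back pairs where two caps are both exceeded: 0 + 1 + 0 + 10 + 0 + 4 = 15.
By inclusion–exclusion the count is 286 − 231 + 15 = 70.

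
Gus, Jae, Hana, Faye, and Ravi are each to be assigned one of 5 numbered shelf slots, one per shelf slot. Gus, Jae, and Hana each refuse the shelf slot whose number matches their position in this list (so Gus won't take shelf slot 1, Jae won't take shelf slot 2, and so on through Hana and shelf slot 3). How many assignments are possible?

64

Let Aᵢ (for i ∈ {1, 2, 3}) be the placements that put person i in their forbidden shelf slot. Any j of these fix j positions, leaving (5−j)! ways to fill the rest, and there are C(3,j) ways to pick which j.
By inclusion–exclusion, the number of valid placements is Σ_{j=0}^{3} (−1)^j C(3,j)·(5−j)!.
Computing: 120 − 72 + 18 − 2 = 64.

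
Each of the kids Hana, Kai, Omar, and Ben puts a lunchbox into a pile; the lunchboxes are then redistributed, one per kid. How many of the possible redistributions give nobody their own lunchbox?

9

Count assignments avoiding every fixed point. For any j of the 4 kids fixed to their own lunchbox, the other 4−j can be arranged in (4−j)! ways.
By inclusion–exclusion this is Σ_{j=0}^{4} (−1)^j C(4,j)·(4−j)!.
Computing: 24 − 24 + 12 − 4 + 1 = 9.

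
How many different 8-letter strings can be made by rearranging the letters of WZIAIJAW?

5040

WZIAIJAW has 8 letters with A appearing twice, I appearing twice, and W appearing twice.
So there are 8! / (2!·2!·2!) = 5040 distinguishable arrangements.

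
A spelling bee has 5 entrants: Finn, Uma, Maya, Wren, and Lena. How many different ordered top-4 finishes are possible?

120

There are 5 choices for 1st place, 4 for 2nd, and so on down to 2 for position 4.
That gives 5 × 4 × 3 × 2 = 120.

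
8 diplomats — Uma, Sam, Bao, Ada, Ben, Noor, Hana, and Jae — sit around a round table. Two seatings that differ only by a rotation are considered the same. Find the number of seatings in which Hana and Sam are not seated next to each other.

All circular seatings of 8 people number (7)! = 5040.
Seatings with Hana beside Sam: treat them as a block with 2 internal orders, giving 2 × (6)! = 1440.
Subtracting, 5040 − 1440 = 3600.

3600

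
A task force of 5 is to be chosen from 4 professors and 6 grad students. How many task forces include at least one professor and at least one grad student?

246

Total 5-person selections from all 10: C(10,5) = 252.
Selections missing a whole group: no professors → C(6,5) = 6; no grad students → C(4,5) = 0.
Both groups omitted at once is impossible, so 252 − 6 = 246.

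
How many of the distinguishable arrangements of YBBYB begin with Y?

With the first slot taken by Y, it remains to arrange the other 4 letters (BBYB).
Those 4 letters have B appearing 3 times, giving (4)!/(3!) = 4.

4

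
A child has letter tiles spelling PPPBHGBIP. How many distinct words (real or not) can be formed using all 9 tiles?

Letter multiplicities in PPPBHGBIP: B×2, G×1, H×1, I×1, P×4.
The number of distinct arrangements is 9!/(4!·2!) = 362880/48 = 7560.

7560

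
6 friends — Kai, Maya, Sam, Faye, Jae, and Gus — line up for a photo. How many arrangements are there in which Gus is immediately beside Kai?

Glue Gus and Kai into one block (2 internal orders), leaving 5 units to arrange in a row.
So the count is 2·(5)! = 240.

240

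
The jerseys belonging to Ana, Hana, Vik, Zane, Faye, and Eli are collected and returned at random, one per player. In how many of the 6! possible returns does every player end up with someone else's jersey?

265

Let Aᵢ be the assignments in which player i gets their old jersey. We want the size of the complement of A₁∪…∪A_6.
By inclusion–exclusion this is Σ_{j=0}^{6} (−1)^j C(6,j)·(6−j)!.
Computing: 720 − 720 + 360 − 120 + 30 − 6 + 1 = 265.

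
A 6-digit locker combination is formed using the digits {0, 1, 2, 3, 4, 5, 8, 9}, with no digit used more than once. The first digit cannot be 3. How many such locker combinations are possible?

17640

The first digit has 8−1 = 7 choices (anything except 3).
The remaining 5 digits are filled from the other 7 symbols without repetition: 7 × 6 × 5 × 4 × 3 = 2520.
Total: 7 × 2520 = 17640.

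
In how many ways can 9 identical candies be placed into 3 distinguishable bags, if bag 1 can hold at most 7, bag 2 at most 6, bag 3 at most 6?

Ignoring the caps, the number of non-negative solutions to x_1+…+x_3 = 9 is C(11,2) = 55.
Subtract solutions that violate a single cap (substitute x_i' = x_i − (cap_i+1)): x_1 ≥ 8 gives C(3,2) = 3; x_2 ≥ 7 gives C(4,2) = 6; x_3 ≥ 7 gives C(4,2) = 6. Together 15.
No two caps can be exceeded simultaneously, so the pair terms are all 0.
By inclusion–exclusion the count is 55 − 15 + 0 = 40.

40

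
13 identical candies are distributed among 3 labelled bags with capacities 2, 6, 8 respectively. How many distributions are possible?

Ignoring the caps, the number of non-negative solutions to x_1+…+x_3 = 13 is C(15,2) = 105.
Subtract solutions that violate a single cap (substitute x_i' = x_i − (cap_i+1)): x_1 ≥ 3 gives C(12,2) = 66; x_2 ≥ 7 gives C(8,2) = 28; x_3 ≥ 9 gives C(6,2) = 15. Together 109.
Add back pairs where two caps are both exceeded: 10 + 3 + 0 = 13.
By inclusion–exclusion the count is 105 − 109 + 13 = 9.

9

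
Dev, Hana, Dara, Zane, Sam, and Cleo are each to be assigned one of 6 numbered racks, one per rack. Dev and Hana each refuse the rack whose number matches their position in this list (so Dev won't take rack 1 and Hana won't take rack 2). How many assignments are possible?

Let Aᵢ (for i ∈ {1, 2}) be the placements that put person i in their forbidden rack. Any j of these fix j positions, leaving (6−j)! ways to fill the rest, and there are C(2,j) ways to pick which j.
By inclusion–exclusion, the number of valid placements is Σ_{j=0}^{2} (−1)^j C(2,j)·(6−j)!.
Computing: 720 − 240 + 24 = 504.

504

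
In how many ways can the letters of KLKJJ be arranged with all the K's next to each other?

Treat the 2 copies of K as a single block. The multiset to arrange is then {KK, J, J, L}, 4 items in all.
That gives (4)!/(2!) = 12 arrangements.

12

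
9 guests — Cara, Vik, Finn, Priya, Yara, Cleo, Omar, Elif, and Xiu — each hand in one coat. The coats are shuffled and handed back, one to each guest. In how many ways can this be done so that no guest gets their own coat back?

Let Aᵢ be the assignments in which guest i gets their own coat. We want the size of the complement of A₁∪…∪A_9.
By inclusion–exclusion this is Σ_{j=0}^{9} (−1)^j C(9,j)·(9−j)!.
Computing: 362880 − 362880 + 181440 − 60480 + 15120 − 3024 + 504 − 72 + 9 − 1 = 133496.

133496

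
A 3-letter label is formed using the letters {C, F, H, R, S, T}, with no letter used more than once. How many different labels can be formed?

With no repetition, fill the 3 letters in order: 6 choices, then 5, down to 4.
That product is 6 × 5 × 4 = 120.

120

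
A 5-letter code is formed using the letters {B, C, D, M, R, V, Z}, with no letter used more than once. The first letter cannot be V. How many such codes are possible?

The first letter has 7−1 = 6 choices (anything except V).
The remaining 4 letters are filled from the other 6 symbols without repetition: 6 × 5 × 4 × 3 = 360.
Total: 6 × 360 = 2160.

2160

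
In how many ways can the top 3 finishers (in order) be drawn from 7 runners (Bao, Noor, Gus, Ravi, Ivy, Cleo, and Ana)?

210

This is an ordered selection of 3 from 7: P(7,3).
That gives 7 × 6 × 5 = 210.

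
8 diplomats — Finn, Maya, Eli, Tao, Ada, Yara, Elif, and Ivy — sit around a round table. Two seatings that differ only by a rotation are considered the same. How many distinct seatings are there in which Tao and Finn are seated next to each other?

1440

Treat {Tao, Finn} as one unit (2 internal orders) and seat the resulting 7 units around the table: (6)! circular arrangements.
So 2 × (6)! = 2 × 720 = 1440.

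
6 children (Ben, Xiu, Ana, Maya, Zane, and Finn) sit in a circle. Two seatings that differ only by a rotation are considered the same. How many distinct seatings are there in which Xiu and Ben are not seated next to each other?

72

All circular seatings of 6 people number (5)! = 120.
Those with Xiu next to Ben: fuse the pair into one unit and seat 5 units around a circle — 2·(4)! = 48.
Subtracting, 120 − 48 = 72.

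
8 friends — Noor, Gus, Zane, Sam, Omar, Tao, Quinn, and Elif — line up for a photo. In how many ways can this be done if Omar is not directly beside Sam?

30240

There are 8! = 40320 arrangements in all. If Omar and Sam are adjacent, merging them into one block gives 2·(7)! = 10080 arrangements.
Complementary counting: 40320 − 10080 = 30240.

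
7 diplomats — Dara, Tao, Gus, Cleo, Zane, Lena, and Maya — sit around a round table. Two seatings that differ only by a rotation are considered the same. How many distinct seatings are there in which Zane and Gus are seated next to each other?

Glue Zane and Gus into a block (2 internal orders). Seating 6 units around a circle gives (5)! arrangements.
So 2 × (5)! = 2 × 120 = 240.

240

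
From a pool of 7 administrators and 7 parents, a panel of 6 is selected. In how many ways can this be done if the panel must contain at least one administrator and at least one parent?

Total 6-person selections from all 14: C(14,6) = 3003.
Subtract selections that omit an entire group: no administrators → C(7,6) = 7; no parents → C(7,6) = 7.
Both groups omitted at once is impossible, so 3003 − 14 = 2989.

2989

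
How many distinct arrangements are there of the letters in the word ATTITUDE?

Letter multiplicities in ATTITUDE: A×1, D×1, E×1, I×1, T×3, U×1.
Dividing 8! = 40320 by 3! = 6 for the repeated letters gives 6720.

6720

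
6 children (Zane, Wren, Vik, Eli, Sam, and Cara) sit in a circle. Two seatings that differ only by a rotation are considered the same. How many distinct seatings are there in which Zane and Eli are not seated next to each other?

Without the restriction there are (5)! = 120 seatings.
Those with Zane next to Eli: fuse the pair into one unit and seat 5 units around a circle — 2·(4)! = 48.
Subtracting, 120 − 48 = 72.

72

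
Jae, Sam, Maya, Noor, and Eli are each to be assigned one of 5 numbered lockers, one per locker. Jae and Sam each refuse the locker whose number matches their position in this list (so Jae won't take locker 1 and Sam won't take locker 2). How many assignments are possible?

78

Let Aᵢ (for i ∈ {1, 2}) be the placements that put person i in their forbidden locker. Any j of these fix j positions, leaving (5−j)! ways to fill the rest, and there are C(2,j) ways to pick which j.
By inclusion–exclusion, the number of valid placements is Σ_{j=0}^{2} (−1)^j C(2,j)·(5−j)!.
Computing: 120 − 48 + 6 = 78.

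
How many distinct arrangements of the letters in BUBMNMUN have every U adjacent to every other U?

630

Treat the 2 copies of U as a single block. The multiset to arrange is then {UU, B, B, M, M, N, N}, 7 items in all.
That gives (7)!/(2!·2!·2!) = 630 arrangements.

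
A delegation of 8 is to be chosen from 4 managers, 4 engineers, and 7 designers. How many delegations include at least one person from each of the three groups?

6104

Unrestricted: C(15,8) = 6435 ways to pick any 8 of the 15.
Selections missing a whole group: no managers → C(11,8) = 165; no engineers → C(11,8) = 165; no designers → C(8,8) = 1.
Add back selections omitting two groups (i.e. drawn from a single group): C(4,8) + C(4,8) + C(7,8) = 0.
By inclusion–exclusion: 6435 − 331 + 0 = 6104.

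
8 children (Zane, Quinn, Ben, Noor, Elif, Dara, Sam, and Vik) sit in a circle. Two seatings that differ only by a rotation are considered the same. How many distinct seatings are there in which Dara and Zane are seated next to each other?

1440

Glue Dara and Zane into a block (2 internal orders). Seating 7 units around a circle gives (6)! arrangements.
So 2 × (6)! = 2 × 720 = 1440.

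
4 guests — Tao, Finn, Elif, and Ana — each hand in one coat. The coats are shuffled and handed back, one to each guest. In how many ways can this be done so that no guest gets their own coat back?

9

Count assignments avoiding every fixed point. For any j of the 4 guests fixed to their own coat, the other 4−j can be arranged in (4−j)! ways.
By inclusion–exclusion this is Σ_{j=0}^{4} (−1)^j C(4,j)·(4−j)!.
Computing: 24 − 24 + 12 − 4 + 1 = 9.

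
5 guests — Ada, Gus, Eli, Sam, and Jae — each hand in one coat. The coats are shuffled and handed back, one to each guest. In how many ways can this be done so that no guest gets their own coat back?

44

Count assignments avoiding every fixed point. For any j of the 5 guests fixed to their own coat, the other 5−j can be arranged in (5−j)! ways.
By inclusion–exclusion this is Σ_{j=0}^{5} (−1)^j C(5,j)·(5−j)!.
Computing: 120 − 120 + 60 − 20 + 5 − 1 = 44.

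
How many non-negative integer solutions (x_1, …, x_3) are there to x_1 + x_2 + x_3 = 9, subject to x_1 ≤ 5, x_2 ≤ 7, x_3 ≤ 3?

21

Without the upper bounds there are C(11,2) = 55 ways to split 9 among 3 variables.
Subtract solutions that violate a single cap (substitute x_i' = x_i − (cap_i+1)): x_1 ≥ 6 gives C(5,2) = 10; x_2 ≥ 8 gives C(3,2) = 3; x_3 ≥ 4 gives C(7,2) = 21. Together 34.
No two caps can be exceeded simultaneously, so the pair terms are all 0.
By inclusion–exclusion the count is 55 − 34 + 0 = 21.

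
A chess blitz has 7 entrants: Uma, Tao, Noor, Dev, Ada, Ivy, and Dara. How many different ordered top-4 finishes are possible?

There are 7 choices for 1st place, 6 for 2nd, and so on down to 4 for position 4.
That gives 7 × 6 × 5 × 4 = 840.

840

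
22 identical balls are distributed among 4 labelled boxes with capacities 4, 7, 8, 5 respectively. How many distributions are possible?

10

Ignoring the caps, the number of non-negative solutions to x_1+…+x_4 = 22 is C(25,3) = 2300.
Subtract solutions that violate a single cap (substitute x_i' = x_i − (cap_i+1)): x_1 ≥ 5 gives C(20,3) = 1140; x_2 ≥ 8 gives C(17,3) = 680; x_3 ≥ 9 gives C(16,3) = 560; x_4 ≥ 6 gives C(19,3) = 969. Together 3349.
Add back pairs where two caps are both exceeded: 220 + 165 + 364 + 56 + 165 + 120 = 1090.
Subtract triples: 1 + 20 + 10 + 0 = 31.
By inclusion–exclusion the count is 2300 − 3349 + 1090 − 31 = 10.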